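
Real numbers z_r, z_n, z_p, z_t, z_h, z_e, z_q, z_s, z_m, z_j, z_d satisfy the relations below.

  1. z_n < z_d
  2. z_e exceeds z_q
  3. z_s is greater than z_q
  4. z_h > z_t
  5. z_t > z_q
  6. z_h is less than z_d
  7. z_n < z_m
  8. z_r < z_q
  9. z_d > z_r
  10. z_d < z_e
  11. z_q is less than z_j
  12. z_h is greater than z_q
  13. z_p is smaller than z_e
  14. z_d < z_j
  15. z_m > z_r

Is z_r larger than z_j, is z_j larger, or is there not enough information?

z_r < z_q and z_q < z_t give z_r < z_t.
Then z_t < z_h extends the chain to z_h.
With z_h < z_d: z_r < z_q < z_t < z_h < z_d.
Then z_d < z_j extends the chain to z_j.
So z_j is larger.

z_j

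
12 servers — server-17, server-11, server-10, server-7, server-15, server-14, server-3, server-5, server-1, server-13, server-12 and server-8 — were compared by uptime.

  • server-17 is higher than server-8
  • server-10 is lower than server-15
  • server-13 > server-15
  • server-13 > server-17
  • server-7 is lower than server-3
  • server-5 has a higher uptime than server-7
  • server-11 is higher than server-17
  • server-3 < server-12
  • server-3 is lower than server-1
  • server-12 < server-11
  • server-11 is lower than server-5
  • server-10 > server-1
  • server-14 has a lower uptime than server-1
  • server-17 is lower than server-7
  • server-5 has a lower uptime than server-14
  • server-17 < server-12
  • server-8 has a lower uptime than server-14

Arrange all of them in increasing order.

server-8 < server-17 < server-7 < server-3 < server-12 < server-11 < server-5 < server-14 < server-1 < server-10 < server-15 < server-13

Nothing is placed below server-8, so it is least; from there server-8 < server-17; server-17 < server-7; server-7 < server-3; server-3 < server-12; server-12 < server-11; server-11 < server-5; server-5 < server-14; server-14 < server-1; server-1 < server-10; server-10 < server-15; server-15 < server-13, each given directly.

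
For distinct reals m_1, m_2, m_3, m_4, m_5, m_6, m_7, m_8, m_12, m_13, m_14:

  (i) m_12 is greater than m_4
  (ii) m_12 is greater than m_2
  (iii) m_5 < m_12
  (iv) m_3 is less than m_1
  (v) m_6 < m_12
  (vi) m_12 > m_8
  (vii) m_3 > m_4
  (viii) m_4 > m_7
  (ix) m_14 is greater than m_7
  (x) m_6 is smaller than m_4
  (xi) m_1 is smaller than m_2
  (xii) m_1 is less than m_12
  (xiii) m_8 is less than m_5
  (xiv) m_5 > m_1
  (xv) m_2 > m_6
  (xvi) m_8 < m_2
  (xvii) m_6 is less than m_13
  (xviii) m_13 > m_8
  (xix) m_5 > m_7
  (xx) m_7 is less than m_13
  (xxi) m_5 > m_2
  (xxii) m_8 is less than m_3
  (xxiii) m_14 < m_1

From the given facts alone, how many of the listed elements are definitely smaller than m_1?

The elements the relations force below m_1 are m_6, m_8, m_7, m_14, m_4, m_3 — no chain reaches any other.
That is 6.

6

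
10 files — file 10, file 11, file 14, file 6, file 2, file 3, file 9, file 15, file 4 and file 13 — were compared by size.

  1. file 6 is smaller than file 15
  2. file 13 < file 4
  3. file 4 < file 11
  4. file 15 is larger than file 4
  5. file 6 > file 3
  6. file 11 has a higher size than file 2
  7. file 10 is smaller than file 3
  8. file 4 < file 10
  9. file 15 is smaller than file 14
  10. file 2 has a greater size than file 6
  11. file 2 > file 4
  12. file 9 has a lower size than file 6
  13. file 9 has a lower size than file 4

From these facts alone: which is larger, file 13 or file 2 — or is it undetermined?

file 2

Chaining the given relations: file 13 < file 4 < file 10 < file 3 < file 6 < file 2.
So file 2 is larger.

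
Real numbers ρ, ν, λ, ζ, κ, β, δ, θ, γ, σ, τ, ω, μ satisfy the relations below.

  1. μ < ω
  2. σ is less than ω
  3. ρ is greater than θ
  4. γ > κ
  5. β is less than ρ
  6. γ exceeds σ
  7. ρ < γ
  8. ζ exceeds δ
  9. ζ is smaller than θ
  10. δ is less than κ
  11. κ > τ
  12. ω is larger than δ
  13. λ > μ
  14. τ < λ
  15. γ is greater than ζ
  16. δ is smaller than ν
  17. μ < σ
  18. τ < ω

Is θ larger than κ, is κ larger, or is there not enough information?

Following every chain through κ: above κ we get γ; below κ we get τ, δ.
θ is not reached, and no chain runs the other way from θ to κ.
So the given relations leave the order of κ and θ undetermined.

undetermined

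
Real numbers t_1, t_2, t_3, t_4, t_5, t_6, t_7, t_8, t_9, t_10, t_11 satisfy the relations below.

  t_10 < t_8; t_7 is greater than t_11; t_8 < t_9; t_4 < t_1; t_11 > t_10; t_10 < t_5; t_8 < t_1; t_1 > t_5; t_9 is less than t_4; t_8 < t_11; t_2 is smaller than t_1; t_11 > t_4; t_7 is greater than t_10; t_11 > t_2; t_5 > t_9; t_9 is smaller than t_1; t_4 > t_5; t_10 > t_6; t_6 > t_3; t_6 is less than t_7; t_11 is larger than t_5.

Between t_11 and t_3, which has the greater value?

t_11

t_3 < t_6 < t_10 < t_8 < t_9 < t_4 < t_11, by transitivity through t_6, t_10, t_8, t_9, t_4.
So t_3 < t_11; t_11 is the larger of the two.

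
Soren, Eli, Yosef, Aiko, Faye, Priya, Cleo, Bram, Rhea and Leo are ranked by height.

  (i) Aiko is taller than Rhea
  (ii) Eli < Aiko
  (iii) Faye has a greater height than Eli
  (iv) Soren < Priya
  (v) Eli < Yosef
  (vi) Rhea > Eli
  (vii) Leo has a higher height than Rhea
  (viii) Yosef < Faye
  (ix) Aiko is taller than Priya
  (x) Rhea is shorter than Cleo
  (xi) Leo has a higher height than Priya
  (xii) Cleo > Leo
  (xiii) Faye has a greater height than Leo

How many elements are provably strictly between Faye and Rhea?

Chaining upward from Rhea reaches: Leo, Aiko, Cleo.
Chaining downward from Faye reaches: Eli, Soren, Priya, Yosef, Leo.
Strictly between Rhea and Faye are those in both lists: Leo — 1 element.

1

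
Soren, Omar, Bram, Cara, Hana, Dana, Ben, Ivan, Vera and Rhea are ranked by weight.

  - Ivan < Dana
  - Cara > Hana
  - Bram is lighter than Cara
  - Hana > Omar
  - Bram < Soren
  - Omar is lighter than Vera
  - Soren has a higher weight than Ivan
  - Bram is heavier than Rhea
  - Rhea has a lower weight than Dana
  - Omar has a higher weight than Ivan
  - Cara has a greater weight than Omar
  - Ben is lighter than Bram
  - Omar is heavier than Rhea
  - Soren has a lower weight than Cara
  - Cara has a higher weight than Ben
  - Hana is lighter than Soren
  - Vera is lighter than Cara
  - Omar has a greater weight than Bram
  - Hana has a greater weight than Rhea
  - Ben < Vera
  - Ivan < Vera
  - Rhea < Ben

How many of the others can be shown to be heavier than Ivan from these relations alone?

From Ivan the given relations immediately reach Dana, Omar, Soren, Vera.
From those, Hana, Cara — 6 in total.
Nothing else is reachable above Ivan; 6 in all.

6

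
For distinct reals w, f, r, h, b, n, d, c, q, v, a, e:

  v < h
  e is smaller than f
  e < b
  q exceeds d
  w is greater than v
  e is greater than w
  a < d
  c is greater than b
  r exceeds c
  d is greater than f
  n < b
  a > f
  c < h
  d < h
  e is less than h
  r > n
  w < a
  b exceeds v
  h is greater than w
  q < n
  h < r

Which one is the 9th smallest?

The consecutive relations fix a unique order: v < w < e < f < a < d < q < n < b < c < h < r.
The 9th smallest is b.

b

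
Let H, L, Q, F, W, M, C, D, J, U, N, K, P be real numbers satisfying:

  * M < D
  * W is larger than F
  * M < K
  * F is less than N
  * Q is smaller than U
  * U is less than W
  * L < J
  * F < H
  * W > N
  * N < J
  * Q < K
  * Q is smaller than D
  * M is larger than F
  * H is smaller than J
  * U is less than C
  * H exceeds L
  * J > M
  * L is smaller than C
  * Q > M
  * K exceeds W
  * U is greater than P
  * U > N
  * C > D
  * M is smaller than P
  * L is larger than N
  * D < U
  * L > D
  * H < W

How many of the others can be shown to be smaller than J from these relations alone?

7

From J the given relations immediately reach N, M, L, H.
From those, F, D — 6 in total.
From those, Q — 7 in total.
Nothing else is reachable below J; 7 in all.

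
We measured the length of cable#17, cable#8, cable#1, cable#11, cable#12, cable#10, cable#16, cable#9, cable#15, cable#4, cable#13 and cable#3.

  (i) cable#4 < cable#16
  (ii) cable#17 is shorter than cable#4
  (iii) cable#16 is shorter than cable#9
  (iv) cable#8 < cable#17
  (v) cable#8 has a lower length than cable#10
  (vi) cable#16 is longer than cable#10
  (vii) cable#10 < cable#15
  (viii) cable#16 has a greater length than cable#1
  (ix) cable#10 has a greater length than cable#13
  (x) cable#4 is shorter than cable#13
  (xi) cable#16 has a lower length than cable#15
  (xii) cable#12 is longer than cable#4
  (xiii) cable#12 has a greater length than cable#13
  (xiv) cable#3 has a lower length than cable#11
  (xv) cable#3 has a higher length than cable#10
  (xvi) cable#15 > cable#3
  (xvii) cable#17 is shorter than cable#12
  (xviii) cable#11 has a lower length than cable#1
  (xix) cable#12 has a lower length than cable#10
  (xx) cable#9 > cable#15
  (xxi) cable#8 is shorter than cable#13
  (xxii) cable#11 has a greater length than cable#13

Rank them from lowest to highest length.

cable#8 < cable#17 < cable#4 < cable#13 < cable#12 < cable#10 < cable#3 < cable#11 < cable#1 < cable#16 < cable#15 < cable#9

Each adjacent pair is fixed by a given relation: cable#8 < cable#17; cable#17 < cable#4; cable#4 < cable#13; cable#13 < cable#12; cable#12 < cable#10; cable#10 < cable#3; cable#3 < cable#11; cable#11 < cable#1; cable#1 < cable#16; cable#16 < cable#15; cable#15 < cable#9. Chaining them end to end gives the full order.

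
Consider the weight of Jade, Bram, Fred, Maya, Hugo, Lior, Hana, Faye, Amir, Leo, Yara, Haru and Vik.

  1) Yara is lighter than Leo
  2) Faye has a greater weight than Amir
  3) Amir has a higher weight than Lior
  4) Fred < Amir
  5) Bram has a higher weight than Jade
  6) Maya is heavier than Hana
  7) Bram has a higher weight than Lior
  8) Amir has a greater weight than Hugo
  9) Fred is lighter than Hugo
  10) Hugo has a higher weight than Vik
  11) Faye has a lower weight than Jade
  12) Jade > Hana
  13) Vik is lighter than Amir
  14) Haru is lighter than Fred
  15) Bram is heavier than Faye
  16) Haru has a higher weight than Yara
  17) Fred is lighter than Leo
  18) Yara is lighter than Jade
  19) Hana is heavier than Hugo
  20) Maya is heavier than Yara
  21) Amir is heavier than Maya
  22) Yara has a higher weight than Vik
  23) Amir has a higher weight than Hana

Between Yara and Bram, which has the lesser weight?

Yara < Haru and Haru < Fred give Yara < Fred.
Then Fred < Hugo extends the chain to Hugo.
Then Hugo < Hana extends the chain to Hana.
Then Hana < Amir extends the chain to Amir.
Then Amir < Faye extends the chain to Faye.
With Faye < Jade: Yara < Haru < Fred < Hugo < Hana < Amir < Faye < Jade.
Then Jade < Bram extends the chain to Bram.
So Yara < Bram; Yara is the lighter of the two.

Yara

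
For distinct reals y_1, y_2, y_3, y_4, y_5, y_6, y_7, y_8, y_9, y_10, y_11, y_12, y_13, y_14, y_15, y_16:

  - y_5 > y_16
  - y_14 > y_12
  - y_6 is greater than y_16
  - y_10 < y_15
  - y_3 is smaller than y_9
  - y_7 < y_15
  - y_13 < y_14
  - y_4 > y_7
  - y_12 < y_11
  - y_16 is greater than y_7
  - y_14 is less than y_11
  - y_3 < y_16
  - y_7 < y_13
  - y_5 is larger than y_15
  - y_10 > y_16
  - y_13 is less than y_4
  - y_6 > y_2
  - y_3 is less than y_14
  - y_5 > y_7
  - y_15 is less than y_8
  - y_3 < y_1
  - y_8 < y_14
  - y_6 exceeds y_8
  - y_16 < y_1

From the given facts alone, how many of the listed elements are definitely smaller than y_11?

9

The elements the relations force below y_11 are y_7, y_3, y_16, y_13, y_10, y_12, y_15, y_8, y_14 — no chain reaches any other.
That is 9.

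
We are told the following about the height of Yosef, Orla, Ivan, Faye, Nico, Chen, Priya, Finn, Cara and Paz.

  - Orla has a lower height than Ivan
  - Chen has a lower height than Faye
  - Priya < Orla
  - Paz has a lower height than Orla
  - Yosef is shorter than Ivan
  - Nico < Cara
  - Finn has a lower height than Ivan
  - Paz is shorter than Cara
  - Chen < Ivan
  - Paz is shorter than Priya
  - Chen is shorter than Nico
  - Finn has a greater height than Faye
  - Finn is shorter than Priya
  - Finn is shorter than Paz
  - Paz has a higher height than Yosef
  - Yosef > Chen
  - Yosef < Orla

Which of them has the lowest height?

Chen

Faye is not least since Chen < Faye; Nico is not least since Chen < Nico; Yosef is not least since Chen < Yosef; Finn is not least since Faye < Finn; Paz is not least since Finn < Paz; Priya is not least since Finn < Priya; Orla is not least since Yosef < Orla; Cara is not least since Paz < Cara; Ivan is not least since Finn < Ivan.
Only Chen has nothing below it, so Chen is the lowest height.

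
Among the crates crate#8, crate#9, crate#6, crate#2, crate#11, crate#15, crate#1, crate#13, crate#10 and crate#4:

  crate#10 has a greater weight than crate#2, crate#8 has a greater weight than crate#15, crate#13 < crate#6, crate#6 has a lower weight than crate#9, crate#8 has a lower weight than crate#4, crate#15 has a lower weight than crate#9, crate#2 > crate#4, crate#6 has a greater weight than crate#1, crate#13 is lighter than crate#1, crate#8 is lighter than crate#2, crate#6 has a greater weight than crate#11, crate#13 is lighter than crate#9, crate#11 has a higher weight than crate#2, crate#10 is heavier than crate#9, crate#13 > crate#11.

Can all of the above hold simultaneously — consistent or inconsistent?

consistent

Every relation is compatible with crate#15 < crate#8 < crate#4 < crate#2 < crate#11 < crate#13 < crate#1 < crate#6 < crate#9 < crate#10; the set is consistent.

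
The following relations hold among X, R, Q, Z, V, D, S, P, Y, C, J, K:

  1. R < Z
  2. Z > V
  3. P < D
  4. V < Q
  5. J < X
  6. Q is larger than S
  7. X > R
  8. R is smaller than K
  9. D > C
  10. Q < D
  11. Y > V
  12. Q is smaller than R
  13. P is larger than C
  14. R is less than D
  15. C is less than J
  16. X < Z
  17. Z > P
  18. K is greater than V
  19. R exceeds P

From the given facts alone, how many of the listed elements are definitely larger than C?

Directly above C: J, P, D.
One step further: R, X, Z (6 so far).
One step further: K (7 so far).
Nothing else is reachable above C; 7 in all.

7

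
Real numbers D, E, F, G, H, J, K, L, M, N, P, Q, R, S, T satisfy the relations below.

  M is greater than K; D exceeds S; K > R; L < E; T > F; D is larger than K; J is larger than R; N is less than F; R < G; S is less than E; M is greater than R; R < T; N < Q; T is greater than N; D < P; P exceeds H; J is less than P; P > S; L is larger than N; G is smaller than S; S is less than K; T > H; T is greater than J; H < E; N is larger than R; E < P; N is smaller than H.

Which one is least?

Chaining upward from R: directly above it, G, N, K, J, T, M; then S, F, L, H, D, Q, P; then E.
That covers every other element, and nothing is given below R, so R is the least.

R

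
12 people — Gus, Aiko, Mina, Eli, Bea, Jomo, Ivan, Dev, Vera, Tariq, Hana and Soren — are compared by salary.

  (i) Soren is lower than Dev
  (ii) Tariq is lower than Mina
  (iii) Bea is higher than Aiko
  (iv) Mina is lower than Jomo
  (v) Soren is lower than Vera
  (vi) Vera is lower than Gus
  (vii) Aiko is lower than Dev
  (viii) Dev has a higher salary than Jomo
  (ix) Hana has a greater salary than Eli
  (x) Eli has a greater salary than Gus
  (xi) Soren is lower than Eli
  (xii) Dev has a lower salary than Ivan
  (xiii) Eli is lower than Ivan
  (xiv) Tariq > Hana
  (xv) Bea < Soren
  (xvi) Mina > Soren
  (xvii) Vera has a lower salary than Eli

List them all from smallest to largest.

Aiko < Bea < Soren < Vera < Gus < Eli < Hana < Tariq < Mina < Jomo < Dev < Ivan

Each adjacent pair is fixed by a given relation: Aiko < Bea; Bea < Soren; Soren < Vera; Vera < Gus; Gus < Eli; Eli < Hana; Hana < Tariq; Tariq < Mina; Mina < Jomo; Jomo < Dev; Dev < Ivan. Chaining them end to end gives the full order.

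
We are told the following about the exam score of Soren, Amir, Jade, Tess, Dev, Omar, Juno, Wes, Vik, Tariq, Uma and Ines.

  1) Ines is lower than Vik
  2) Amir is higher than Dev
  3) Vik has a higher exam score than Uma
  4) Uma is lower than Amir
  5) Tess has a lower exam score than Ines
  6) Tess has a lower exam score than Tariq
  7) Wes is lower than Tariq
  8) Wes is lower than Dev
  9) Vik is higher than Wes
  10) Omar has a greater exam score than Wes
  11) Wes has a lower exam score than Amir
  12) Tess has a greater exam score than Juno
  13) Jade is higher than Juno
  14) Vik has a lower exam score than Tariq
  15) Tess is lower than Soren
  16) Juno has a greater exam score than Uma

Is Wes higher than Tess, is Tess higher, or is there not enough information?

Following every chain through Wes: above Wes we get Dev, Omar, Vik, Amir, Tariq.
Tess is not reached, and no chain runs the other way from Tess to Wes.
So the given relations leave the order of Wes and Tess undetermined.

undetermined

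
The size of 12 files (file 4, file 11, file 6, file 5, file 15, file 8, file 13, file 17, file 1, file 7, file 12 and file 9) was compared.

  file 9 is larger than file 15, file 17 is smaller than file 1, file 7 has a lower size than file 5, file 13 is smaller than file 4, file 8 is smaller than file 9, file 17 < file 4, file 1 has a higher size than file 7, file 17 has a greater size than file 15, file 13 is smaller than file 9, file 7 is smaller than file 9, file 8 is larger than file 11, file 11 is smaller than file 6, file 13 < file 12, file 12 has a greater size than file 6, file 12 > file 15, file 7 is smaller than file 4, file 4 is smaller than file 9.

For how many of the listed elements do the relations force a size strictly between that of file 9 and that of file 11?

1

The relations place file 11 below file 9. An element lies strictly between them when it is forced above file 11 and also forced below file 9.
Above file 11: {file 8, file 6, file 12}. Below file 9: {file 7, file 15, file 17, file 13, file 4, file 8}.
Intersection: {file 8} — 1.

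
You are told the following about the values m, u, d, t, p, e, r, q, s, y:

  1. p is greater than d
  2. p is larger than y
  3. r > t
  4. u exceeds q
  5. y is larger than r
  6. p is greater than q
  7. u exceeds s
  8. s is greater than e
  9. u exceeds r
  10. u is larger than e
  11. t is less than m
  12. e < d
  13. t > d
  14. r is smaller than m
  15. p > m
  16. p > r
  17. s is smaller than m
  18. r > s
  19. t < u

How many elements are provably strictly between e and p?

Chaining upward from e reaches: d, t, s, r, m, u, y.
Chaining downward from p reaches: d, t, q, s, r, m, y.
Strictly between e and p are those in both lists: d, t, s, r, m, y — 6 elements.

6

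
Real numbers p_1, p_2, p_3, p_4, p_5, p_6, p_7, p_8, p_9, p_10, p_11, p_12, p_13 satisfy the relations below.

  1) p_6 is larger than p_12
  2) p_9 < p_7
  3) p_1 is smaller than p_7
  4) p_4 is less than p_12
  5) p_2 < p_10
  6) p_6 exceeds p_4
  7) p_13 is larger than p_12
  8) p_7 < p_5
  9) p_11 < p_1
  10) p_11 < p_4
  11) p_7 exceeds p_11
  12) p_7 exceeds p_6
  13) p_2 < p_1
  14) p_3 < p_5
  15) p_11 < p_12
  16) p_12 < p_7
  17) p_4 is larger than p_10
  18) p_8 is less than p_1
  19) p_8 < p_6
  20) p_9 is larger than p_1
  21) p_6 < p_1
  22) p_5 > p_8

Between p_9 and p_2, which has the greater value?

p_9

Following the relations from p_2: p_2 < p_10 < p_4 < p_12 < p_6 < p_1 < p_9.
So p_2 < p_9; p_9 is the larger of the two.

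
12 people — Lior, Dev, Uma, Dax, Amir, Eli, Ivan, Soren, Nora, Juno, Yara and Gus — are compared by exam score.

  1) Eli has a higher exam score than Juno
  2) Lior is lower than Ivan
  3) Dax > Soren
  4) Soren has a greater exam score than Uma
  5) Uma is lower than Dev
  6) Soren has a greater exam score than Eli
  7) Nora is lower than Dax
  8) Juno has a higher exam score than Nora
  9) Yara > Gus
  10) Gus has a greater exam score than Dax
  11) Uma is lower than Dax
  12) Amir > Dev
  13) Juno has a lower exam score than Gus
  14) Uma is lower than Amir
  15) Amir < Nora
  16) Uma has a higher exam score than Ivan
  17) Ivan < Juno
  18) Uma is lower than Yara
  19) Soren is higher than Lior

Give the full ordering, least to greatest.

Each adjacent pair is fixed by a given relation: Lior < Ivan; Ivan < Uma; Uma < Dev; Dev < Amir; Amir < Nora; Nora < Juno; Juno < Eli; Eli < Soren; Soren < Dax; Dax < Gus; Gus < Yara. Chaining them end to end gives the full order.

Lior < Ivan < Uma < Dev < Amir < Nora < Juno < Eli < Soren < Dax < Gus < Yara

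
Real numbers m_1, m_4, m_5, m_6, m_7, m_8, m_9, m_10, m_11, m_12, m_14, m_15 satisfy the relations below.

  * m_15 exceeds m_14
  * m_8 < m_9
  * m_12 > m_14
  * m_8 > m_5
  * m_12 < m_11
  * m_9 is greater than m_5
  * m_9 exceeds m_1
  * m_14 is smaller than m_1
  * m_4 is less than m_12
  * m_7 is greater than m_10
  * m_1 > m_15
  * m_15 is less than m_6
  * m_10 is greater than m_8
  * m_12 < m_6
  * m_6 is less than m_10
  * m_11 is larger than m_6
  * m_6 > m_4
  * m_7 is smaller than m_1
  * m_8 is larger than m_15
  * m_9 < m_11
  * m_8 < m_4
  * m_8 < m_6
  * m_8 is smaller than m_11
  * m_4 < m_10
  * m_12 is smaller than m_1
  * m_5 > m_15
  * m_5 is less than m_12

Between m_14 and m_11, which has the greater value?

m_11

m_14 < m_15 and m_15 < m_5 give m_14 < m_5.
Then m_5 < m_8 extends the chain to m_8.
Then m_8 < m_4 extends the chain to m_4.
With m_4 < m_12: m_14 < m_15 < m_5 < m_8 < m_4 < m_12.
Then m_12 < m_6 extends the chain to m_6.
Then m_6 < m_10 extends the chain to m_10.
With m_10 < m_7: m_14 < m_15 < m_5 < m_8 < m_4 < m_12 < m_6 < m_10 < m_7.
With m_7 < m_1: m_14 < m_15 < m_5 < m_8 < m_4 < m_12 < m_6 < m_10 < m_7 < m_1.
Then m_1 < m_9 extends the chain to m_9.
With m_9 < m_11: m_14 < m_15 < m_5 < m_8 < m_4 < m_12 < m_6 < m_10 < m_7 < m_1 < m_9 < m_11.
So m_14 < m_11; m_11 is the larger of the two.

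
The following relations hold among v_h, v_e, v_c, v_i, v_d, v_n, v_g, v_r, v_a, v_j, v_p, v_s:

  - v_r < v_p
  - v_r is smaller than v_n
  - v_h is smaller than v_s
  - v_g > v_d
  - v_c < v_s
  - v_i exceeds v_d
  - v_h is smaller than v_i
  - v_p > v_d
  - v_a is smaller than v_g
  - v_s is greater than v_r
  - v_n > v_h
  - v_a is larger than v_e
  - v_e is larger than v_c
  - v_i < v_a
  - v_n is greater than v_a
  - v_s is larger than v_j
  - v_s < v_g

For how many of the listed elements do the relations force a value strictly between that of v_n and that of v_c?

2

Chaining upward from v_c reaches: v_e, v_a, v_s, v_g.
Chaining downward from v_n reaches: v_h, v_d, v_e, v_r, v_i, v_a.
Strictly between v_c and v_n are those in both lists: v_e, v_a — 2 elements.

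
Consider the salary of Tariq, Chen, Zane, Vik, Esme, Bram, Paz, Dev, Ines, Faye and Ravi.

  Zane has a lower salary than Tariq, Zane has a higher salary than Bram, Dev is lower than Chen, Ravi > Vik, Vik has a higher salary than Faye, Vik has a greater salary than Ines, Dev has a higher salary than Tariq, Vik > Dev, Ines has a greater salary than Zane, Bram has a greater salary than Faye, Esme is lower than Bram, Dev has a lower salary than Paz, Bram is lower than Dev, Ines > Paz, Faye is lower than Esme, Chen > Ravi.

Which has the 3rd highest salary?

Vik

The consecutive relations fix a unique order: Faye < Esme < Bram < Zane < Tariq < Dev < Paz < Ines < Vik < Ravi < Chen.
Counting 3 from the largest end gives Vik.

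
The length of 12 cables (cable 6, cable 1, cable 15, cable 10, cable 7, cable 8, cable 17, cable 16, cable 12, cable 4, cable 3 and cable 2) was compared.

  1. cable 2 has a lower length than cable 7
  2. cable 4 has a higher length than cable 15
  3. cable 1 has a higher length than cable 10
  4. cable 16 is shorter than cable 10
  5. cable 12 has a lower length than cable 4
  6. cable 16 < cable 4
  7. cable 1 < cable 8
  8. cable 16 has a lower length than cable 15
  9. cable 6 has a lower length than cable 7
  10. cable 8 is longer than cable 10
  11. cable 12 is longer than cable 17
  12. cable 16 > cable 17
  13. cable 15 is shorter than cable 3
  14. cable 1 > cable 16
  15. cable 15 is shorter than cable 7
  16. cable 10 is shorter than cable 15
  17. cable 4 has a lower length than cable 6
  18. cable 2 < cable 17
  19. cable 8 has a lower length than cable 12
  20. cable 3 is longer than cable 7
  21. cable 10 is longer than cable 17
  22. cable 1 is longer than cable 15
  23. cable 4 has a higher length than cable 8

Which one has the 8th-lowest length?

Chaining the given pairs: cable 2 < cable 17 < cable 16 < cable 10 < cable 15 < cable 1 < cable 8 < cable 12 < cable 4 < cable 6 < cable 7 < cable 3.
The 8th smallest is cable 12.

cable 12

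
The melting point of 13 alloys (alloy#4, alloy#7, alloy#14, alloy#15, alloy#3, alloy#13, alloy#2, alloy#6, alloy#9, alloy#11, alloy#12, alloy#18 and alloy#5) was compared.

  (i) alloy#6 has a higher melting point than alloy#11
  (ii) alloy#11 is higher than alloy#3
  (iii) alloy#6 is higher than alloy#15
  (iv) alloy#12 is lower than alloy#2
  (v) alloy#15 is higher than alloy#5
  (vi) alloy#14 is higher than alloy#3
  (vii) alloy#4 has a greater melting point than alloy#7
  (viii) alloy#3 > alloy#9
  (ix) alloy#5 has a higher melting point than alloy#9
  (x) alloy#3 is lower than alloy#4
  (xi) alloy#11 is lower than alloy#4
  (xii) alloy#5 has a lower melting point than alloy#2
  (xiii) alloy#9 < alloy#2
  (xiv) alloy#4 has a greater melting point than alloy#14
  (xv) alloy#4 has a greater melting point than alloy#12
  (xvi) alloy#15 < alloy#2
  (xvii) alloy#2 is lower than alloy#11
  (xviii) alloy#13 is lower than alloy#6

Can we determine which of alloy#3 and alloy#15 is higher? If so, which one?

Following every chain through alloy#15: above alloy#15 we get alloy#2, alloy#11, alloy#6, alloy#4; below alloy#15 we get alloy#9, alloy#5.
alloy#3 is not reached, and no chain runs the other way from alloy#3 to alloy#15.
So the given relations leave the order of alloy#15 and alloy#3 undetermined.

undetermined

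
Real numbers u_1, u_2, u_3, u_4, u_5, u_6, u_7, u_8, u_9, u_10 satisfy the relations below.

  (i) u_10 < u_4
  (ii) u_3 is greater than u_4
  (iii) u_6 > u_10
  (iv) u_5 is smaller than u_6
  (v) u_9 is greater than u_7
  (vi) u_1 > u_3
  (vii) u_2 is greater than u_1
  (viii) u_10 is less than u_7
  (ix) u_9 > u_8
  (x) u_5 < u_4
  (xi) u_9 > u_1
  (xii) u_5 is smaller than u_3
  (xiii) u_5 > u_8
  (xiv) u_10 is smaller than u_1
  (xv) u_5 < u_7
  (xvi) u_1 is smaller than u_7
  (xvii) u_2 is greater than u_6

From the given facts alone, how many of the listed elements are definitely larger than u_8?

From u_8 the given relations immediately reach u_5, u_9.
From those, u_4, u_6, u_3, u_7 — 6 in total.
From those, u_1, u_2 — 8 in total.
Nothing else is reachable above u_8; 8 in all.

8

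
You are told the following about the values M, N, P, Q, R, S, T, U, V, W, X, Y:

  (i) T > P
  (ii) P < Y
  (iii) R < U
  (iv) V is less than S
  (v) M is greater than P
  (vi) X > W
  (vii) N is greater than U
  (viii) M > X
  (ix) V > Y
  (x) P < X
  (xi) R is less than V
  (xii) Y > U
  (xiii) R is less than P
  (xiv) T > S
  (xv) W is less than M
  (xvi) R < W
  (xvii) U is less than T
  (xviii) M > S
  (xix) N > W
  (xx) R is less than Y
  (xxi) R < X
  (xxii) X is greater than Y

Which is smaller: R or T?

R < U < Y < V < S < T, by transitivity through U, Y, V, S.
So R < T; R is the smaller of the two.

R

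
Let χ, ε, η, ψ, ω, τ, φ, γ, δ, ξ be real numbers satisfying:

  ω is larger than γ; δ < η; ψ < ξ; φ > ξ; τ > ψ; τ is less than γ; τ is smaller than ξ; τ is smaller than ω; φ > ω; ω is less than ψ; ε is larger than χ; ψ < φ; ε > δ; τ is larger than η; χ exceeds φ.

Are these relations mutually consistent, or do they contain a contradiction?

inconsistent

Chaining the given relations yields τ < γ < ω < ψ, so τ < ψ. But one relation states ψ < τ. These cannot both hold.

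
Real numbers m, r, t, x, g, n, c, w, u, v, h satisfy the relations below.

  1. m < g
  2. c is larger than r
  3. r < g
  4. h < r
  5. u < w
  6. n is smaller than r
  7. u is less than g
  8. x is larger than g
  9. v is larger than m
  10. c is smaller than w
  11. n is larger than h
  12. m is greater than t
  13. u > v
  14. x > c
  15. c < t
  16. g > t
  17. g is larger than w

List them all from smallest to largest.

h < n < r < c < t < m < v < u < w < g < x

Nothing is placed below h, so it is least; from there h < n; n < r; r < c; c < t; t < m; m < v; v < u; u < w; w < g; g < x, each given directly.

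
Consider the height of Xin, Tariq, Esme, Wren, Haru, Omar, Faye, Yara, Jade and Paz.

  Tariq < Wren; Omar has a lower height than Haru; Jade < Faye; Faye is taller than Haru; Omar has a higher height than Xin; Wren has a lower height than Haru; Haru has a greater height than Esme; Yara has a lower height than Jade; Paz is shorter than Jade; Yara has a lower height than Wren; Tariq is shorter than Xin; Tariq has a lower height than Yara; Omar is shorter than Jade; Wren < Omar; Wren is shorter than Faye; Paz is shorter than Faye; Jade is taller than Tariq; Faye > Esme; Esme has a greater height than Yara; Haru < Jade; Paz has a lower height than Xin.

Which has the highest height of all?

Faye

Tariq is not greatest since Tariq < Wren; Yara is not greatest since Yara < Wren; Paz is not greatest since Paz < Jade; Xin is not greatest since Xin < Omar; Esme is not greatest since Esme < Faye; Wren is not greatest since Wren < Haru; Omar is not greatest since Omar < Jade; Haru is not greatest since Haru < Faye; Jade is not greatest since Jade < Faye.
Only Faye has nothing above it, so Faye is the highest height.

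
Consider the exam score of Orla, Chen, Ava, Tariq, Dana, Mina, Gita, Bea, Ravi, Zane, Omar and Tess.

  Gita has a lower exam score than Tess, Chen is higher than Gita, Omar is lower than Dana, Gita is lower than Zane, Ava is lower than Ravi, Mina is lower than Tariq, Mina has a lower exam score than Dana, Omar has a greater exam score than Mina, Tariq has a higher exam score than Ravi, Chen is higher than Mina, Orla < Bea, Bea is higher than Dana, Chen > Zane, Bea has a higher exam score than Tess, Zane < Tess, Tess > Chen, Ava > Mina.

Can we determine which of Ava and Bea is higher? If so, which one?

undetermined

Following every chain through Ava: above Ava we get Ravi, Tariq; below Ava we get Mina.
Bea is not reached, and no chain runs the other way from Bea to Ava.
So the given relations leave the order of Ava and Bea undetermined.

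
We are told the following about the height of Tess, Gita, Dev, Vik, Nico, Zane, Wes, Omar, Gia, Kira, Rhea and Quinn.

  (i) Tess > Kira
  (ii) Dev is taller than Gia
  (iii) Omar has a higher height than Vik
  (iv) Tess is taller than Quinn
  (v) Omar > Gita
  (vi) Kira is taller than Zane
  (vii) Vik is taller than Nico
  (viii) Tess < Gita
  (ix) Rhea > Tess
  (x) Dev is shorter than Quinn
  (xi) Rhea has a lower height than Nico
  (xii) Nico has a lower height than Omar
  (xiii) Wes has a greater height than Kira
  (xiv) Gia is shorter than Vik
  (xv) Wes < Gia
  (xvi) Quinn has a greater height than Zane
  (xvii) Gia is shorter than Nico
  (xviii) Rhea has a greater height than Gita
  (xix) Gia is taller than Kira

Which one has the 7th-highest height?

Quinn

Chaining the given pairs: Zane < Kira < Wes < Gia < Dev < Quinn < Tess < Gita < Rhea < Nico < Vik < Omar.
The 7th largest is Quinn.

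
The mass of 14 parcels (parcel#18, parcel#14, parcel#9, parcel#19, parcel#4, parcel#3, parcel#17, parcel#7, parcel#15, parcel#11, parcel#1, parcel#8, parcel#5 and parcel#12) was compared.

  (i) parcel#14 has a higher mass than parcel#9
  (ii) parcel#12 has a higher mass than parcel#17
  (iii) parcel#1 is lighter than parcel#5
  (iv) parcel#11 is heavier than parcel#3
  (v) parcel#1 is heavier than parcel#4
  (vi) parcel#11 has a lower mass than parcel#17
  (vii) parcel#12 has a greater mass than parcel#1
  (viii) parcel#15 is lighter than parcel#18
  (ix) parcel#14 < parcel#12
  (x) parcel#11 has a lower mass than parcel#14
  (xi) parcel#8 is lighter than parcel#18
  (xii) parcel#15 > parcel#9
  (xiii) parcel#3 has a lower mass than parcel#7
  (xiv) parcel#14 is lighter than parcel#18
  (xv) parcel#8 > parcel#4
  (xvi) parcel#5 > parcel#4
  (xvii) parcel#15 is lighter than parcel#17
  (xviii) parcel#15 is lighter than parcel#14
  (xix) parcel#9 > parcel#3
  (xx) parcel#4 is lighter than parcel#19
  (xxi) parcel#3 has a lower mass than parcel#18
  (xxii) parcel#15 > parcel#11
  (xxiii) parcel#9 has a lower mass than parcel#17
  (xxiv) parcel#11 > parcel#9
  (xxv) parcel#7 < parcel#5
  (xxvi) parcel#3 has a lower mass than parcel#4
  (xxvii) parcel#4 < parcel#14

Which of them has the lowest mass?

parcel#9 is not least since parcel#3 < parcel#9; parcel#11 is not least since parcel#3 < parcel#11; parcel#4 is not least since parcel#3 < parcel#4; parcel#7 is not least since parcel#3 < parcel#7; parcel#15 is not least since parcel#11 < parcel#15; parcel#8 is not least since parcel#4 < parcel#8; parcel#19 is not least since parcel#4 < parcel#19; parcel#1 is not least since parcel#4 < parcel#1; parcel#17 is not least since parcel#9 < parcel#17; parcel#14 is not least since parcel#4 < parcel#14; parcel#12 is not least since parcel#17 < parcel#12; parcel#5 is not least since parcel#7 < parcel#5; parcel#18 is not least since parcel#15 < parcel#18.
Only parcel#3 has nothing below it, so parcel#3 is the lowest mass.

parcel#3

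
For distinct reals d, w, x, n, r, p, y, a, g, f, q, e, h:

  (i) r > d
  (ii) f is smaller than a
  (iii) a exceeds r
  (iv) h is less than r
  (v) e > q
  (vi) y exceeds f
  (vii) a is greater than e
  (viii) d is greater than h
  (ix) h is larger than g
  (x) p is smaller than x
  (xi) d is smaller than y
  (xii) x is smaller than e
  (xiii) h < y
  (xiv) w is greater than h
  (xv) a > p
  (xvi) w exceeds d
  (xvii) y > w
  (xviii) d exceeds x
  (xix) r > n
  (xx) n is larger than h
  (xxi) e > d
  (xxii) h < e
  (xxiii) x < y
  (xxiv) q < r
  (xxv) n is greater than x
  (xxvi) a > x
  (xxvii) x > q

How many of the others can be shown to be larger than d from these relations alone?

5

Directly above d: e, w, r, y.
One step further: a (5 so far).
No other element is forced above d by the given relations, so the count is 5.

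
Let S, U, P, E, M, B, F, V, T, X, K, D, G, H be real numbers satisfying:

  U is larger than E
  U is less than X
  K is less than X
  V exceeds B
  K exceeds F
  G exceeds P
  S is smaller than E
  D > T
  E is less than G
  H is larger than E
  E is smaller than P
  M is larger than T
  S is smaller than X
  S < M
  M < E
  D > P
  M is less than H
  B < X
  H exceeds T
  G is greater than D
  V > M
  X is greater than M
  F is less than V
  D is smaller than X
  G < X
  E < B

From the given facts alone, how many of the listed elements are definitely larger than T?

From T the given relations immediately reach M, D, H.
From those, E, G, V, X — 7 in total.
From those, P, B, U — 10 in total.
No other element is forced above T by the given relations, so the count is 10.

10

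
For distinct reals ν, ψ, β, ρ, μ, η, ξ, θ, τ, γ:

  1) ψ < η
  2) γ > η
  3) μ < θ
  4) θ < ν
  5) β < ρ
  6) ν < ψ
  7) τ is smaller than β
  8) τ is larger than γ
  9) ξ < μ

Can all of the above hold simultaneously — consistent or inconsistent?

The single ordering ξ < μ < θ < ν < ψ < η < γ < τ < β < ρ satisfies every listed relation, so no contradiction arises.

consistent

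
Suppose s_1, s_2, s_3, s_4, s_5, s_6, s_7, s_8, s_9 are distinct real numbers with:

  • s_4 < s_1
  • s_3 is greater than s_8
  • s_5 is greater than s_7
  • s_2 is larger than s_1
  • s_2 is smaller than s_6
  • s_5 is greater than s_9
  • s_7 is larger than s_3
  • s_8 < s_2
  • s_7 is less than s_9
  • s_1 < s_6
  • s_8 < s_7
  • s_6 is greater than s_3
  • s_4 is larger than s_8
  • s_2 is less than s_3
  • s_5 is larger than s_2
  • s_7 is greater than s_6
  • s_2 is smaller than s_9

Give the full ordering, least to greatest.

s_8 < s_4 < s_1 < s_2 < s_3 < s_6 < s_7 < s_9 < s_5

Nothing is placed below s_8, so it is least; from there s_8 < s_4; s_4 < s_1; s_1 < s_2; s_2 < s_3; s_3 < s_6; s_6 < s_7; s_7 < s_9; s_9 < s_5, each given directly.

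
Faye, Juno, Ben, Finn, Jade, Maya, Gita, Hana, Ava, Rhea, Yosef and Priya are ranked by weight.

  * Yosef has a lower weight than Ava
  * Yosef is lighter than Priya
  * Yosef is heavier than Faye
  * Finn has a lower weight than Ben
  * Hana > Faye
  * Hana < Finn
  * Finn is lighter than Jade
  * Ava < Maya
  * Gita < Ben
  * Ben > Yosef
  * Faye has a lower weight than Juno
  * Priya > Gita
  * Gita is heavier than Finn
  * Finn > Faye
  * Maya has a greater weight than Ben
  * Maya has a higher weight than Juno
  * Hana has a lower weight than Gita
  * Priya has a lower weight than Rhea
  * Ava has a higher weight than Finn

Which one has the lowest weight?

Faye

Chaining upward from Faye: directly above it, Hana, Yosef, Finn, Juno; then Ava, Gita, Priya, Jade, Ben, Maya; then Rhea.
That covers every other element, and nothing is given below Faye, so Faye is the lowest weight.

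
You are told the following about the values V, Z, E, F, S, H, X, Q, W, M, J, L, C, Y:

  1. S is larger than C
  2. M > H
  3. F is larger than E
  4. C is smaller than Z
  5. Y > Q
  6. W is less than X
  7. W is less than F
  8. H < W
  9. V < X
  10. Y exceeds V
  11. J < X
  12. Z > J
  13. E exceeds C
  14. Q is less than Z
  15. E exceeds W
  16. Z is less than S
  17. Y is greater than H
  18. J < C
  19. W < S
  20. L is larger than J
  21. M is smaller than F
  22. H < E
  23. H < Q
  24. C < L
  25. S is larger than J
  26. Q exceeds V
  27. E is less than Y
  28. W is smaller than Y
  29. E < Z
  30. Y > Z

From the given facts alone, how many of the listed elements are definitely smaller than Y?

8

The elements the relations force below Y are J, H, C, W, V, Q, E, Z — no chain reaches any other.
That is 8.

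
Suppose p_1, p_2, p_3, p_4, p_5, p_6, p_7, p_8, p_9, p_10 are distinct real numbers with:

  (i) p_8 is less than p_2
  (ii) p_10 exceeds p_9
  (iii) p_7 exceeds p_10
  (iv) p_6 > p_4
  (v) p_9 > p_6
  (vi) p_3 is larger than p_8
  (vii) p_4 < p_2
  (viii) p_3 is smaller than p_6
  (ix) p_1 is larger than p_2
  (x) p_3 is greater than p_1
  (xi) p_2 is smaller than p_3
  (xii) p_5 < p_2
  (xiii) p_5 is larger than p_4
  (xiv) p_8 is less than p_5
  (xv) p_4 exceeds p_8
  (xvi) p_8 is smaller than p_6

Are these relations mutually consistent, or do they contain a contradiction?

consistent

Every relation is compatible with p_8 < p_4 < p_5 < p_2 < p_1 < p_3 < p_6 < p_9 < p_10 < p_7; the set is consistent.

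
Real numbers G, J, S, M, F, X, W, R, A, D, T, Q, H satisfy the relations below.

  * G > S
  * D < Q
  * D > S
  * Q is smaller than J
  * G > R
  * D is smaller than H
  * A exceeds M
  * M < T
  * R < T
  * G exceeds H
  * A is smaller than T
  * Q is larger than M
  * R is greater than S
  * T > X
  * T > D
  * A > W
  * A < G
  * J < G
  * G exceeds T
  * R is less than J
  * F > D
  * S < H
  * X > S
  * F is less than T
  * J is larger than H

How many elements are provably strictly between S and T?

4

The relations place S below T. An element lies strictly between them when it is forced above S and also forced below T.
Above S: {X, D, H, F, R, Q, J, G}. Below T: {W, X, M, A, D, F, R}.
Intersection: {X, D, F, R} — 4.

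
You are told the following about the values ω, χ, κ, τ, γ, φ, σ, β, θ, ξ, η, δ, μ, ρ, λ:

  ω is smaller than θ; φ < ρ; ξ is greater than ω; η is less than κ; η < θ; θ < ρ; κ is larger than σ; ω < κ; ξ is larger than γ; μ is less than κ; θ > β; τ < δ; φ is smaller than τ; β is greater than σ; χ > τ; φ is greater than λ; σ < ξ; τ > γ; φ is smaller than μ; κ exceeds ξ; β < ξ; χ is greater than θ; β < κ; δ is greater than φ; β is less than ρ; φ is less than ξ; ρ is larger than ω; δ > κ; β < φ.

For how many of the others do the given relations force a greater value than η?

The elements the relations force above η are θ, κ, δ, χ, ρ — no chain reaches any other.
That is 5.

5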